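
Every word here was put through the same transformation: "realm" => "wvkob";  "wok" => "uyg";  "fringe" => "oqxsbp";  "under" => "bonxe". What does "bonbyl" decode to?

border

The output letters match the input read backwards, each shifted +10: realm reversed is mlaer. Two steps: reverse the string, then apply a Caesar shift of +10.
Decoding bonbyl: shift back: b−10=r, o−10=e, n−10=d, b−10=r, y−10=o, l−10=b → redrob; then reverse → border.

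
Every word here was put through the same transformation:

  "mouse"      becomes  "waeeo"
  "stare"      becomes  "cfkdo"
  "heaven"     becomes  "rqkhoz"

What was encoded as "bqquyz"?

region

Shifts by position in mouse: pos 0: m→w (+10), pos 1: o→a (+12), pos 2: u→e (+10), pos 3: s→e (+12) — repeating every 2. It's a Vigenère-style cipher with numeric key [10,12]: position i shifts by key[i mod 2].
Undoing it on bqquyz: b−10=r, q−12=e, q−10=g, u−12=i, y−10=o, z−12=n.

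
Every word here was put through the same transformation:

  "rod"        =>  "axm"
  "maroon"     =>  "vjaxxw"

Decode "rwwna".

inner

Compare letters: r→a is +9, o→x is +9, d→m is +9 — a constant shift. Every letter moves 9 places later in the alphabet, wrapping around z→a.
Undoing it on rwwna: r−9=i, w−9=n, w−9=n, n−9=e, a−9=r.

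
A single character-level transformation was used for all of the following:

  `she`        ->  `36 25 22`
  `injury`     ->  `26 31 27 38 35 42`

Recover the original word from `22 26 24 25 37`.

eight

s is letter #19 and maps to 36: an offset of 17. Letters become their 1-based position plus 17 (so a→18, b→19, …).
Decoding 22 26 24 25 37: 22→(22−17)÷1=5=e, 26→(26−17)÷1=9=i, 24→(24−17)÷1=7=g, 25→(25−17)÷1=8=h, 37→(37−17)÷1=20=t.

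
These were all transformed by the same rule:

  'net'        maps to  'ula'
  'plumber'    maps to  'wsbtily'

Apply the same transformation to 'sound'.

zvbuk

Compare letters: n→u is +7, e→l is +7, t→a is +7 — a constant shift. Each letter is shifted forward by 7 in the alphabet (a Caesar shift of +7).
On sound: s+7=z, o+7=v, u+7=b, n+7=u, d+7=k.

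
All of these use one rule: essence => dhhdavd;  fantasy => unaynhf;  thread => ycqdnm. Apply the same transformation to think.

yctab

e(4)→d(3) and s(18)→h(7) fit y≡17x+13 (mod 26); the inverse of 17 mod 26 is 23. Each letter's alphabet position (a=0..z=25) is mapped through 17·x+13 mod 26 — an affine cipher.
For think: t(19)→17·19+13≡24=y; h(7)→17·7+13≡2=c; i(8)→17·8+13≡19=t; n(13)→17·13+13≡0=a; k(10)→17·10+13≡1=b (all mod 26).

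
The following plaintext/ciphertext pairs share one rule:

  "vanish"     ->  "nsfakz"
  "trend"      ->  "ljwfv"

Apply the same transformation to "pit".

Compare letters: v→n is +18, a→s is +18, n→f is +18 — a constant shift. Each letter is shifted forward by 18 in the alphabet (a Caesar shift of +18).
Applying it to pit: p+18=h, i+18=a, t+18=l.

hal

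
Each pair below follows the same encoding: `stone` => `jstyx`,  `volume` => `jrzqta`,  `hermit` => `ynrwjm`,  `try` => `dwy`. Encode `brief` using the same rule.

kjnwg

The output letters match the input read backwards, each shifted +5: stone reversed is enots. Read the word backwards and shift each letter +5.
For brief: reverse → feirb; then shift: f+5=k, e+5=j, i+5=n, r+5=w, b+5=g.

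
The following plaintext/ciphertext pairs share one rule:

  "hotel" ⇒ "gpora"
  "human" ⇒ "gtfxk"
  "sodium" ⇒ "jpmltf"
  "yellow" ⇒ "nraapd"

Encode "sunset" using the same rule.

jtkjro

h(7)→g(6) and o(14)→p(15) fit y≡5x+23 (mod 26); the inverse of 5 mod 26 is 21. Each letter's alphabet position (a=0..z=25) is mapped through 5·x+23 mod 26 — an affine cipher.
On sunset: s(18)→5·18+23≡9=j; u(20)→5·20+23≡19=t; n(13)→5·13+23≡10=k; s(18)→5·18+23≡9=j; e(4)→5·4+23≡17=r; t(19)→5·19+23≡14=o (all mod 26).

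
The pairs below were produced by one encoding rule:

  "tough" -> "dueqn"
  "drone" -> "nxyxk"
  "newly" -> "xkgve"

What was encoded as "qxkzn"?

Shifts by position in tough: pos 0: t→d (+10), pos 1: o→u (+6), pos 2: u→e (+10), pos 3: g→q (+10), pos 4: h→n (+6) — repeating every 3. A repeating key of period 3 is used — shifts +10, +6, +10 over and over.
Decoding qxkzn: q−10=g, x−6=r, k−10=a, z−10=p, n−6=h.

graph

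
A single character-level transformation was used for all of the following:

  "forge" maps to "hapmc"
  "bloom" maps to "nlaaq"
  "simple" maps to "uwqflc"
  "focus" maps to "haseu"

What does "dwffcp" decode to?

f(5)→h(7) and o(14)→a(0) fit y≡5x+8 (mod 26); the inverse of 5 mod 26 is 21. Treating letters as 0–25, the rule is x ↦ 5x + 8 (mod 26).
Reversing it on dwffcp: d(3)→21·(3−8)≡25=z; w(22)→21·(22−8)≡8=i; f(5)→21·(5−8)≡15=p; f(5)→21·(5−8)≡15=p; c(2)→21·(2−8)≡4=e; p(15)→21·(15−8)≡17=r (all mod 26).

zipper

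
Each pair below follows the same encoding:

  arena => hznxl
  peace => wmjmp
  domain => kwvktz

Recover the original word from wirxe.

paint

The shift increases by 1 at each position, starting from +7: 7, 8, 9, ….
Decoding wirxe: w−7=p, i−8=a, r−9=i, x−10=n, e−11=t.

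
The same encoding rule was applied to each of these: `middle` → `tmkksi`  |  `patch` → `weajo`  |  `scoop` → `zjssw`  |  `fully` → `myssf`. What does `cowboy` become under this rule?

The shift depends on letter class: consonant m→t is +7, but vowel i→m is +4. Two shifts are in play — +4 for a/e/i/o/u, +7 for every other letter.
Applying it to cowboy: c(cons)+7=j, o(vowel)+4=s, w(cons)+7=d, b(cons)+7=i, o(vowel)+4=s, y(cons)+7=f.

jsdisf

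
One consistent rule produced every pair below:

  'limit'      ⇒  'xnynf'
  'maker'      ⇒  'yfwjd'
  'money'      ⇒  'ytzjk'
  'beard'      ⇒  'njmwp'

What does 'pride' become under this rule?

bwuiq

Shifts by position in limit: pos 0: l→x (+12), pos 1: i→n (+5), pos 2: m→y (+12), pos 3: i→n (+5) — repeating every 2. It's a Vigenère-style cipher with numeric key [12,5]: position i shifts by key[i mod 2].
For pride: p+12=b, r+5=w, i+12=u, d+5=i, e+12=q.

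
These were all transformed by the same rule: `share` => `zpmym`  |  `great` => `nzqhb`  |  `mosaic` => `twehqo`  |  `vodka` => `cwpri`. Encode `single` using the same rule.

zqzntq

Shifts by position in share: pos 0: s→z (+7), pos 1: h→p (+8), pos 2: a→m (+12), pos 3: r→y (+7), pos 4: e→m (+8) — repeating every 3. A repeating key of period 3 is used — shifts +7, +8, +12 over and over.
On single: s+7=z, i+8=q, n+12=z, g+7=n, l+8=t, e+12=q.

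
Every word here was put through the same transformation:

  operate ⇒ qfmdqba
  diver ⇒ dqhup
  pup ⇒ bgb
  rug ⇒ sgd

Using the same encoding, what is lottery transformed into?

The output letters match the input read backwards, each shifted +12: operate reversed is etarepo. Read the word backwards and shift each letter +12.
For lottery: reverse → yrettol; then shift: y+12=k, r+12=d, e+12=q, t+12=f, t+12=f, o+12=a, l+12=x.

kdqffax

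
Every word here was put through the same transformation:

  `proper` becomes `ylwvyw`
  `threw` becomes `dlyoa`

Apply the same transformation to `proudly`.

The word is reversed, then every letter is shifted forward by 7.
Applying it to proudly: reverse → ylduorp; then shift: y+7=f, l+7=s, d+7=k, u+7=b, o+7=v, r+7=y, p+7=w.

fskbvyw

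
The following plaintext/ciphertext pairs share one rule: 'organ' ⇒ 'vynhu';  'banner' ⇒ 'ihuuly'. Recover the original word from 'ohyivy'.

harbor

Compare letters: o→v is +7, r→y is +7, g→n is +7 — a constant shift. Each letter is shifted forward by 7 in the alphabet (a Caesar shift of +7).
Reversing it on ohyivy: o−7=h, h−7=a, y−7=r, i−7=b, v−7=o, y−7=r.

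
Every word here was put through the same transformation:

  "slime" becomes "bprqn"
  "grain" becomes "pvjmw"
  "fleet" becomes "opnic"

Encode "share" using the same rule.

It's a Vigenère-style cipher with numeric key [9,4]: position i shifts by key[i mod 2].
Applying it to share: s+9=b, h+4=l, a+9=j, r+4=v, e+9=n.

bljvn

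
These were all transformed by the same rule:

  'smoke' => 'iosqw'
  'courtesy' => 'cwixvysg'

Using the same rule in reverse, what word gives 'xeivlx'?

threat

Two steps: reverse the string, then apply a Caesar shift of +4.
Undoing it on xeivlx: shift back: x−4=t, e−4=a, i−4=e, v−4=r, l−4=h, x−4=t → taerht; then reverse → threat.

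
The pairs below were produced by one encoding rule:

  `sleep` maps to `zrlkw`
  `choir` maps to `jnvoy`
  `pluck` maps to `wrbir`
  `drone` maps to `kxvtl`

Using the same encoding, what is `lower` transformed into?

sudky

The shifts repeat in a cycle of length 2: positions 0,1,… shift by +7, +6, then the pattern repeats.
For lower: l+7=s, o+6=u, w+7=d, e+6=k, r+7=y.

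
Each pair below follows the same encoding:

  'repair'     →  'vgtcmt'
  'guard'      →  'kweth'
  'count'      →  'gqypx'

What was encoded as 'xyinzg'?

Shifts by position in repair: pos 0: r→v (+4), pos 1: e→g (+2), pos 2: p→t (+4), pos 3: a→c (+2) — repeating every 2. A repeating key of period 2 is used — shifts +4, +2 over and over.
Undoing it on xyinzg: x−4=t, y−2=w, i−4=e, n−2=l, z−4=v, g−2=e.

twelve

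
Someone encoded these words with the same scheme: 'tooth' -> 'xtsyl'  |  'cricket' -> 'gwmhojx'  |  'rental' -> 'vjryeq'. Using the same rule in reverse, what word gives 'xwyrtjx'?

trumpet

Shifts by position in tooth: pos 0: t→x (+4), pos 1: o→t (+5), pos 2: o→s (+4), pos 3: t→y (+5) — repeating every 2. A repeating key of period 2 is used — shifts +4, +5 over and over.
Undoing it on xwyrtjx: x−4=t, w−5=r, y−4=u, r−5=m, t−4=p, j−5=e, x−4=t.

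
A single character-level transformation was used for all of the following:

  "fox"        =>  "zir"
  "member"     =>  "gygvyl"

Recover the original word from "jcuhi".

piano

Compare letters: f→z is +20, o→i is +20, x→r is +20 — a constant shift. This is a Caesar cipher with shift 20.
Reversing it on jcuhi: j−20=p, c−20=i, u−20=a, h−20=n, i−20=o.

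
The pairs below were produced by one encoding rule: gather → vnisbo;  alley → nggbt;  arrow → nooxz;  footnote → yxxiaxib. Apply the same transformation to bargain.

g(6)→v(21) and a(0)→n(13) fit y≡23x+13 (mod 26); the inverse of 23 mod 26 is 17. Treating letters as 0–25, the rule is x ↦ 23x + 13 (mod 26).
On bargain: b(1)→23·1+13≡10=k; a(0)→23·0+13≡13=n; r(17)→23·17+13≡14=o; g(6)→23·6+13≡21=v; a(0)→23·0+13≡13=n; i(8)→23·8+13≡15=p; n(13)→23·13+13≡0=a (all mod 26).

knovnpa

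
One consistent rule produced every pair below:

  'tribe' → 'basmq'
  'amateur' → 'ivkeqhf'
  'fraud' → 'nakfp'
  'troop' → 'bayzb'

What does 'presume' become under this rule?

The shift increases by 1 at each position, starting from +8: 8, 9, 10, ….
For presume: p+8=x, r+9=a, e+10=o, s+11=d, u+12=g, m+13=z, e+14=s.

xaodgzs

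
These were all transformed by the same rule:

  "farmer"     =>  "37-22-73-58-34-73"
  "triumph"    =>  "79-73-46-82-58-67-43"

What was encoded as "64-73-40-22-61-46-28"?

organic

f(#6)→37 and a(#1)→22: differences scale by 3, so n = 3·pos + 19. The formula is n = 3×(alphabet index, a=1) + 19.
Reversing it on 64-73-40-22-61-46-28: 64→(64−19)÷3=15=o, 73→(73−19)÷3=18=r, 40→(40−19)÷3=7=g, 22→(22−19)÷3=1=a, 61→(61−19)÷3=14=n, 46→(46−19)÷3=9=i, 28→(28−19)÷3=3=c.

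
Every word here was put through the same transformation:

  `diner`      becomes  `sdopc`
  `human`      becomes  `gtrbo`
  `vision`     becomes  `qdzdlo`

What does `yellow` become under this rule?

d(3)→s(18) and i(8)→d(3) fit y≡23x+1 (mod 26); the inverse of 23 mod 26 is 17. This is an affine cipher: with a=0,…,z=25, each position x becomes (23x+1) mod 26.
For yellow: y(24)→23·24+1≡7=h; e(4)→23·4+1≡15=p; l(11)→23·11+1≡20=u; l(11)→23·11+1≡20=u; o(14)→23·14+1≡11=l; w(22)→23·22+1≡13=n (all mod 26).

hpuuln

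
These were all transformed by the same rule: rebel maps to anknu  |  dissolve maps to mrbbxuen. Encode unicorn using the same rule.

Compare letters: r→a is +9, e→n is +9, b→k is +9 — a constant shift. This is a Caesar cipher with shift 9.
On unicorn: u+9=d, n+9=w, i+9=r, c+9=l, o+9=x, r+9=a, n+9=w.

dwrlxaw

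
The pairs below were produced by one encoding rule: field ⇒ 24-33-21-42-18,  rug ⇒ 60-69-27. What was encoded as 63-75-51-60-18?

The formula is n = 3×(alphabet index, a=1) + 6.
Decoding 63-75-51-60-18: 63→(63−6)÷3=19=s, 75→(75−6)÷3=23=w, 51→(51−6)÷3=15=o, 60→(60−6)÷3=18=r, 18→(18−6)÷3=4=d.

sword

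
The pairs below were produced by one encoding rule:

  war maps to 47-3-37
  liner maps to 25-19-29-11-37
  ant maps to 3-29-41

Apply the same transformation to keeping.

23-11-11-33-19-29-15

w(#23)→47 and a(#1)→3: differences scale by 2, so n = 2·pos + 1. The formula is n = 2×(alphabet index, a=1) + 1.
On keeping: k=11→23, e=5→11, e=5→11, p=16→33, i=9→19, n=14→29, g=7→15.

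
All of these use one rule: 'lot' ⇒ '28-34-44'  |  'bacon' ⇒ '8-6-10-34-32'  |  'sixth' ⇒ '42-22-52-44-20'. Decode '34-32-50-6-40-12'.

onward

With a=1..z=26, the number is 2·pos + 4.
Undoing it on 34-32-50-6-40-12: 34→(34−4)÷2=15=o, 32→(32−4)÷2=14=n, 50→(50−4)÷2=23=w, 6→(6−4)÷2=1=a, 40→(40−4)÷2=18=r, 12→(12−4)÷2=4=d.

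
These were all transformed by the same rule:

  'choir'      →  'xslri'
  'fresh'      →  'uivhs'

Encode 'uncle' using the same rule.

Each pair mirrors across the alphabet (c↔x, h↔s, o↔l): positions sum to 25. Letters are reflected about the middle of the alphabet (position → 25−position): Atbash.
Applying it to uncle: u↔f, n↔m, c↔x, l↔o, e↔v.

fmxov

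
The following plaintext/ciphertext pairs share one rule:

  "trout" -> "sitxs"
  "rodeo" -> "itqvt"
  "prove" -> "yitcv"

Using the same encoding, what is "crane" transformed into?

t(19)→s(18) and r(17)→i(8) fit y≡5x+1 (mod 26); the inverse of 5 mod 26 is 21. Treating letters as 0–25, the rule is x ↦ 5x + 1 (mod 26).
Applying it to crane: c(2)→5·2+1≡11=l; r(17)→5·17+1≡8=i; a(0)→5·0+1≡1=b; n(13)→5·13+1≡14=o; e(4)→5·4+1≡21=v (all mod 26).

libov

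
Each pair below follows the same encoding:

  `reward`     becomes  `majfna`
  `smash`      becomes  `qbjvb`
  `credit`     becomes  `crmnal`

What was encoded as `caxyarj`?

The output letters match the input read backwards, each shifted +9: reward reversed is drawer. Read the word backwards and shift each letter +9.
Decoding caxyarj: shift back: c−9=t, a−9=r, x−9=o, y−9=p, a−9=r, r−9=i, j−9=a → tropria; then reverse → airport.

airport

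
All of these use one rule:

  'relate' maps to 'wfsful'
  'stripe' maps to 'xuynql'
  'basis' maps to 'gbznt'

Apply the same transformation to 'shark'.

Shifts by position in relate: pos 0: r→w (+5), pos 1: e→f (+1), pos 2: l→s (+7), pos 3: a→f (+5), pos 4: t→u (+1), pos 5: e→l (+7) — repeating every 3. It's a Vigenère-style cipher with numeric key [5,1,7]: position i shifts by key[i mod 3].
On shark: s+5=x, h+1=i, a+7=h, r+5=w, k+1=l.

xihwl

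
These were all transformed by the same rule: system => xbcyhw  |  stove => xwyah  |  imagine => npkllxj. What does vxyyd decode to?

Shifts by position in system: pos 0: s→x (+5), pos 1: y→b (+3), pos 2: s→c (+10), pos 3: t→y (+5), pos 4: e→h (+3), pos 5: m→w (+10) — repeating every 3. A repeating key of period 3 is used — shifts +5, +3, +10 over and over.
Reversing it on vxyyd: v−5=q, x−3=u, y−10=o, y−5=t, d−3=a.

quota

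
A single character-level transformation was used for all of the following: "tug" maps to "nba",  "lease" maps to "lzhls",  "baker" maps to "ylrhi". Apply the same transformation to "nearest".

azlyhlu

The output letters match the input read backwards, each shifted +7: tug reversed is gut. Two steps: reverse the string, then apply a Caesar shift of +7.
Applying it to nearest: reverse → tseraen; then shift: t+7=a, s+7=z, e+7=l, r+7=y, a+7=h, e+7=l, n+7=u.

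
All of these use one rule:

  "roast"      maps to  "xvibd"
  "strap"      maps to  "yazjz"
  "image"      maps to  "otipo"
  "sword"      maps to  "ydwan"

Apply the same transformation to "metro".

slbay

In roast: r→x is +6, o→v is +7, a→i is +8, s→b is +9 — the shift increases by 1 each position. Each letter shifts forward by (position + 6), i.e. 6, 7, 8, … — the shift grows by one for each successive letter.
On metro: m+6=s, e+7=l, t+8=b, r+9=a, o+10=y.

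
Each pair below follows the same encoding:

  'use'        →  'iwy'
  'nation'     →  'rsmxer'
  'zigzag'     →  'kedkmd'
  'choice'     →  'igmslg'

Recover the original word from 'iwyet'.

The output letters match the input read backwards, each shifted +4: use reversed is esu. Two steps: reverse the string, then apply a Caesar shift of +4.
Undoing it on iwyet: shift back: i−4=e, w−4=s, y−4=u, e−4=a, t−4=p → esuap; then reverse → pause.

pause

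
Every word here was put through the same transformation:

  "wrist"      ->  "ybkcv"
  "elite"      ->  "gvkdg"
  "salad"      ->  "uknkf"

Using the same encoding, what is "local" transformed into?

Shifts by position in wrist: pos 0: w→y (+2), pos 1: r→b (+10), pos 2: i→k (+2), pos 3: s→c (+10) — repeating every 2. It's a Vigenère-style cipher with numeric key [2,10]: position i shifts by key[i mod 2].
For local: l+2=n, o+10=y, c+2=e, a+10=k, l+2=n.

nyekn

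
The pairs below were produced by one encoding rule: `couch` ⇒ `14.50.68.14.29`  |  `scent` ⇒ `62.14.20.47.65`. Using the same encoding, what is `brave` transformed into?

11.59.8.71.20

c(#3)→14 and o(#15)→50: differences scale by 3, so n = 3·pos + 5. Each letter becomes 3×(its alphabet position, a=1..z=26) + 5.
Applying it to brave: b=2→11, r=18→59, a=1→8, v=22→71, e=5→20.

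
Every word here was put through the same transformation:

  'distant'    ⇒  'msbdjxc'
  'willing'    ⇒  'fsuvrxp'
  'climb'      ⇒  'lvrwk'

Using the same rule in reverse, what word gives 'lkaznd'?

carpet

Shifts by position in distant: pos 0: d→m (+9), pos 1: i→s (+10), pos 2: s→b (+9), pos 3: t→d (+10) — repeating every 2. A repeating key of period 2 is used — shifts +9, +10 over and over.
Reversing it on lkaznd: l−9=c, k−10=a, a−9=r, z−10=p, n−9=e, d−10=t.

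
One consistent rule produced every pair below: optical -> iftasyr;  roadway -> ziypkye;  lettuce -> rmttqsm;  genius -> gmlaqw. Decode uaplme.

kidney

o(14)→i(8) and p(15)→f(5) fit y≡23x+24 (mod 26); the inverse of 23 mod 26 is 17. Each letter's alphabet position (a=0..z=25) is mapped through 23·x+24 mod 26 — an affine cipher.
Decoding uaplme: u(20)→17·(20−24)≡10=k; a(0)→17·(0−24)≡8=i; p(15)→17·(15−24)≡3=d; l(11)→17·(11−24)≡13=n; m(12)→17·(12−24)≡4=e; e(4)→17·(4−24)≡24=y (all mod 26).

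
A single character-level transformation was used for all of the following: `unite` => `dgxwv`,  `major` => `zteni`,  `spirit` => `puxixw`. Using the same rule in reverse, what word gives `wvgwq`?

tenth

u(20)→d(3) and n(13)→g(6) fit y≡7x+19 (mod 26); the inverse of 7 mod 26 is 15. Each letter's alphabet position (a=0..z=25) is mapped through 7·x+19 mod 26 — an affine cipher.
Decoding wvgwq: w(22)→15·(22−19)≡19=t; v(21)→15·(21−19)≡4=e; g(6)→15·(6−19)≡13=n; w(22)→15·(22−19)≡19=t; q(16)→15·(16−19)≡7=h (all mod 26).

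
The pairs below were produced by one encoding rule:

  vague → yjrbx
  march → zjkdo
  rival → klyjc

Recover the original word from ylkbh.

v(21)→y(24) and a(0)→j(9) fit y≡23x+9 (mod 26); the inverse of 23 mod 26 is 17. Treating letters as 0–25, the rule is x ↦ 23x + 9 (mod 26).
Reversing it on ylkbh: y(24)→17·(24−9)≡21=v; l(11)→17·(11−9)≡8=i; k(10)→17·(10−9)≡17=r; b(1)→17·(1−9)≡20=u; h(7)→17·(7−9)≡18=s (all mod 26).

virus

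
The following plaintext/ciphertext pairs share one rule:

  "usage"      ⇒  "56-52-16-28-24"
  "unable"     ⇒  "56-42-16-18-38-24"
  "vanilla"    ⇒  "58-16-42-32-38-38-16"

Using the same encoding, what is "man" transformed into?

40-16-42

With a=1..z=26, the number is 2·pos + 14.
For man: m=13→40, a=1→16, n=14→42.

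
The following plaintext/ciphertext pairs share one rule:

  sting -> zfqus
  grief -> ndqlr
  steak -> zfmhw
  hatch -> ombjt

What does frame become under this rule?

Shifts by position in sting: pos 0: s→z (+7), pos 1: t→f (+12), pos 2: i→q (+8), pos 3: n→u (+7), pos 4: g→s (+12) — repeating every 3. It's a Vigenère-style cipher with numeric key [7,12,8]: position i shifts by key[i mod 3].
On frame: f+7=m, r+12=d, a+8=i, m+7=t, e+12=q.

mditq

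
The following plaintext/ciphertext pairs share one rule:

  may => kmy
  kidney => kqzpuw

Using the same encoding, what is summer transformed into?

dqyyge

The output letters match the input read backwards, each shifted +12: may reversed is yam. The word is reversed, then every letter is shifted forward by 12.
For summer: reverse → remmus; then shift: r+12=d, e+12=q, m+12=y, m+12=y, u+12=g, s+12=e.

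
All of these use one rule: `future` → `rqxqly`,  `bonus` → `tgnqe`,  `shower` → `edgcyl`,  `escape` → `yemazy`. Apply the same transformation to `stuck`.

Each letter's alphabet position (a=0..z=25) is mapped through 19·x+0 mod 26 — an affine cipher.
Applying it to stuck: s(18)→19·18+0≡4=e; t(19)→19·19+0≡23=x; u(20)→19·20+0≡16=q; c(2)→19·2+0≡12=m; k(10)→19·10+0≡8=i (all mod 26).

exqmi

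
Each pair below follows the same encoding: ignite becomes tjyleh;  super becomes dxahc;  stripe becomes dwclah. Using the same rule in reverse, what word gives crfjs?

rough

Shifts by position in ignite: pos 0: i→t (+11), pos 1: g→j (+3), pos 2: n→y (+11), pos 3: i→l (+3) — repeating every 2. It's a Vigenère-style cipher with numeric key [11,3]: position i shifts by key[i mod 2].
Undoing it on crfjs: c−11=r, r−3=o, f−11=u, j−3=g, s−11=h.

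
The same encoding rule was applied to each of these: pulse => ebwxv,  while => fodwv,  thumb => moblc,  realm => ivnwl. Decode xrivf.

screw

p(15)→e(4) and u(20)→b(1) fit y≡15x+13 (mod 26); the inverse of 15 mod 26 is 7. Treating letters as 0–25, the rule is x ↦ 15x + 13 (mod 26).
Undoing it on xrivf: x(23)→7·(23−13)≡18=s; r(17)→7·(17−13)≡2=c; i(8)→7·(8−13)≡17=r; v(21)→7·(21−13)≡4=e; f(5)→7·(5−13)≡22=w (all mod 26).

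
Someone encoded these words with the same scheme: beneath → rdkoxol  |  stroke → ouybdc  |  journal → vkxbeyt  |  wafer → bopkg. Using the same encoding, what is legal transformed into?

vkqov

The output letters match the input read backwards, each shifted +10: beneath reversed is htaeneb. Read the word backwards and shift each letter +10.
For legal: reverse → lagel; then shift: l+10=v, a+10=k, g+10=q, e+10=o, l+10=v.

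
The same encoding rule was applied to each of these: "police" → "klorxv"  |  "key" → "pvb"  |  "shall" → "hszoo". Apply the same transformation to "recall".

ivxzoo

Each pair mirrors across the alphabet (p↔k, o↔l, l↔o): positions sum to 25. This is the alphabet-reversal cipher (Atbash): a becomes z, b becomes y, etc.
On recall: r↔i, e↔v, c↔x, a↔z, l↔o, l↔o.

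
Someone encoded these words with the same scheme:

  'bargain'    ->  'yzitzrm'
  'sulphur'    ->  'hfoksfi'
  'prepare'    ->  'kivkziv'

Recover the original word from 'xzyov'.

cable

Each pair mirrors across the alphabet (b↔y, a↔z, r↔i): positions sum to 25. This is the alphabet-reversal cipher (Atbash): a becomes z, b becomes y, etc.
Reversing it on xzyov: x↔c, z↔a, y↔b, o↔l, v↔e.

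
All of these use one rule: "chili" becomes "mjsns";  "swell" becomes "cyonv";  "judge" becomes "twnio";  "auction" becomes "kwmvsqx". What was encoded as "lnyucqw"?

blossom

A repeating key of period 2 is used — shifts +10, +2 over and over.
Undoing it on lnyucqw: l−10=b, n−2=l, y−10=o, u−2=s, c−10=s, q−2=o, w−10=m.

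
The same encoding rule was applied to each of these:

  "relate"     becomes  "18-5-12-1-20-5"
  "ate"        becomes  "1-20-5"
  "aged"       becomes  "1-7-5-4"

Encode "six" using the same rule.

19-9-24

Letters become their 1-indexed alphabet positions: a=1 … z=26.
Applying it to six: s=19→19, i=9→9, x=24→24.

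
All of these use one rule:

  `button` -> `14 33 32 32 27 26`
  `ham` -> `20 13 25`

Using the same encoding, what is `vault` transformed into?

34 13 33 24 32

b is letter #2 and maps to 14: an offset of 12. The number is (letter's place in the alphabet, a=1) + 12.
On vault: v=22→34, a=1→13, u=21→33, l=12→24, t=20→32.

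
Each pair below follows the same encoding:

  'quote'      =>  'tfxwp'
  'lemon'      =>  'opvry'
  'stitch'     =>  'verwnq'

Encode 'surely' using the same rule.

It's a Vigenère-style cipher with numeric key [3,11,9]: position i shifts by key[i mod 3].
Applying it to surely: s+3=v, u+11=f, r+9=a, e+3=h, l+11=w, y+9=h.

vfahwh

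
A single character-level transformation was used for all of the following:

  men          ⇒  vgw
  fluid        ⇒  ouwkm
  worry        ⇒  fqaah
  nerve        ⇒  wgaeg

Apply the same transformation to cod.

lqm

The shift depends on letter class: consonant m→v is +9, but vowel e→g is +2. Two shifts are in play — +2 for a/e/i/o/u, +9 for every other letter.
Applying it to cod: c(cons)+9=l, o(vowel)+2=q, d(cons)+9=m.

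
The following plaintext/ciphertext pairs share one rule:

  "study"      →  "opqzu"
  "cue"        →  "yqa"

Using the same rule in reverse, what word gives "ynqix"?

Compare letters: s→o is +22, t→p is +22, u→q is +22 — a constant shift. This is a Caesar cipher with shift 22.
Decoding ynqix: y−22=c, n−22=r, q−22=u, i−22=m, x−22=b.

crumb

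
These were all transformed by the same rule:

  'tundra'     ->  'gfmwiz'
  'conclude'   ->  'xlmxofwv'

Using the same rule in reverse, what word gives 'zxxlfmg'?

account

This is the alphabet-reversal cipher (Atbash): a becomes z, b becomes y, etc.
Undoing it on zxxlfmg: z↔a, x↔c, x↔c, l↔o, f↔u, m↔n, g↔t.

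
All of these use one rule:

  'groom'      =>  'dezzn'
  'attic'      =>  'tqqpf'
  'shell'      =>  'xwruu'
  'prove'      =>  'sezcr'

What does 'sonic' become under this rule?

xzgpf

g(6)→d(3) and r(17)→e(4) fit y≡19x+19 (mod 26); the inverse of 19 mod 26 is 11. Each letter's alphabet position (a=0..z=25) is mapped through 19·x+19 mod 26 — an affine cipher.
For sonic: s(18)→19·18+19≡23=x; o(14)→19·14+19≡25=z; n(13)→19·13+19≡6=g; i(8)→19·8+19≡15=p; c(2)→19·2+19≡5=f (all mod 26).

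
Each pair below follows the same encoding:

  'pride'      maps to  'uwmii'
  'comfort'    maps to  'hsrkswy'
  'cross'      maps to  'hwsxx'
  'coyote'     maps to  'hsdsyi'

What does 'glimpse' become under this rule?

lqmruxi

Two shifts are in play — +4 for a/e/i/o/u, +5 for every other letter.
For glimpse: g(cons)+5=l, l(cons)+5=q, i(vowel)+4=m, m(cons)+5=r, p(cons)+5=u, s(cons)+5=x, e(vowel)+4=i.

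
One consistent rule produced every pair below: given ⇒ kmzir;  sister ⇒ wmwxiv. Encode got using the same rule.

ksx

Compare letters: g→k is +4, i→m is +4, v→z is +4 — a constant shift. It's a constant shift of +4 (ROT4).
Applying it to got: g+4=k, o+4=s, t+4=x.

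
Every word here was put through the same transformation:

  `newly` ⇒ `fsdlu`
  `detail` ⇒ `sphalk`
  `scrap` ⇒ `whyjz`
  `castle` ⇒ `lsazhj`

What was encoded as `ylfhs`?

layer

The output letters match the input read backwards, each shifted +7: newly reversed is ylwen. The word is reversed, then every letter is shifted forward by 7.
Undoing it on ylfhs: shift back: y−7=r, l−7=e, f−7=y, h−7=a, s−7=l → reyal; then reverse → layer.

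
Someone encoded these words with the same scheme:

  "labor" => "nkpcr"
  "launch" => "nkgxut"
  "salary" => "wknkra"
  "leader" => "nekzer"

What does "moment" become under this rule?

l(11)→n(13) and a(0)→k(10) fit y≡5x+10 (mod 26); the inverse of 5 mod 26 is 21. Each letter's alphabet position (a=0..z=25) is mapped through 5·x+10 mod 26 — an affine cipher.
Applying it to moment: m(12)→5·12+10≡18=s; o(14)→5·14+10≡2=c; m(12)→5·12+10≡18=s; e(4)→5·4+10≡4=e; n(13)→5·13+10≡23=x; t(19)→5·19+10≡1=b (all mod 26).

scsexb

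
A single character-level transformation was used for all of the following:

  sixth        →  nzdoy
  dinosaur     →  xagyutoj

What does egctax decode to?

runway

Read the word backwards and shift each letter +6.
Undoing it on egctax: shift back: e−6=y, g−6=a, c−6=w, t−6=n, a−6=u, x−6=r → yawnur; then reverse → runway.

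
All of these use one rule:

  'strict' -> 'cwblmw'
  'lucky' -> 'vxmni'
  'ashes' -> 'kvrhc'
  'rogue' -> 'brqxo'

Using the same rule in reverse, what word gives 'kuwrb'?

Shifts by position in strict: pos 0: s→c (+10), pos 1: t→w (+3), pos 2: r→b (+10), pos 3: i→l (+3) — repeating every 2. It's a Vigenère-style cipher with numeric key [10,3]: position i shifts by key[i mod 2].
Decoding kuwrb: k−10=a, u−3=r, w−10=m, r−3=o, b−10=r.

armor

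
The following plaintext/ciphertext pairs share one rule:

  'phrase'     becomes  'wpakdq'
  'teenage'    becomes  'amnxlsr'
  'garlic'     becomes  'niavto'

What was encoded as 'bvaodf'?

In phrase: p→w is +7, h→p is +8, r→a is +9, a→k is +10 — the shift increases by 1 each position. Each letter shifts forward by (position + 7), i.e. 7, 8, 9, … — the shift grows by one for each successive letter.
Decoding bvaodf: b−7=u, v−8=n, a−9=r, o−10=e, d−11=s, f−12=t.

unrest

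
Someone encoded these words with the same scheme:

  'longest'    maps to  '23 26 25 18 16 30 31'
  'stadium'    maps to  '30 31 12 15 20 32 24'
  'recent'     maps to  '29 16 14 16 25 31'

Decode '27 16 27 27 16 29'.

pepper

l is letter #12 and maps to 23: an offset of 11. Letters become their 1-based position plus 11 (so a→12, b→13, …).
Reversing it on 27 16 27 27 16 29: 27→(27−11)÷1=16=p, 16→(16−11)÷1=5=e, 27→(27−11)÷1=16=p, 27→(27−11)÷1=16=p, 16→(16−11)÷1=5=e, 29→(29−11)÷1=18=r.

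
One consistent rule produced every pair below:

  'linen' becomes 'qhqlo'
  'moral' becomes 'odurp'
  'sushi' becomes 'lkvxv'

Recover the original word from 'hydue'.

brave

The output letters match the input read backwards, each shifted +3: linen reversed is nenil. Two steps: reverse the string, then apply a Caesar shift of +3.
Decoding hydue: shift back: h−3=e, y−3=v, d−3=a, u−3=r, e−3=b → evarb; then reverse → brave.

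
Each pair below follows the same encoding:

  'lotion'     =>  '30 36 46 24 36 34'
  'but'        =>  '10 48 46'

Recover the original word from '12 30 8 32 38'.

l(#12)→30 and o(#15)→36: differences scale by 2, so n = 2·pos + 6. The formula is n = 2×(alphabet index, a=1) + 6.
Decoding 12 30 8 32 38: 12→(12−6)÷2=3=c, 30→(30−6)÷2=12=l, 8→(8−6)÷2=1=a, 32→(32−6)÷2=13=m, 38→(38−6)÷2=16=p.

clamp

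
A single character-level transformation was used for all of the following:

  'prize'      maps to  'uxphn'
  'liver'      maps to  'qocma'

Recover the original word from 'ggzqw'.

basin

In prize: p→u is +5, r→x is +6, i→p is +7, z→h is +8 — the shift increases by 1 each position. Each letter shifts forward by (position + 5), i.e. 5, 6, 7, … — the shift grows by one for each successive letter.
Undoing it on ggzqw: g−5=b, g−6=a, z−7=s, q−8=i, w−9=n.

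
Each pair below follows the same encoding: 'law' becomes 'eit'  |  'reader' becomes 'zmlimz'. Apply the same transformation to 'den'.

Two steps: reverse the string, then apply a Caesar shift of +8.
Applying it to den: reverse → ned; then shift: n+8=v, e+8=m, d+8=l.

vml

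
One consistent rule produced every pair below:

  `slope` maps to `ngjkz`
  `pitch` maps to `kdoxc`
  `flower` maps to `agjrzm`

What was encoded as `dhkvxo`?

impact

Compare letters: s→n is +21, l→g is +21, o→j is +21 — a constant shift. It's a constant shift of +21 (ROT21).
Undoing it on dhkvxo: d−21=i, h−21=m, k−21=p, v−21=a, x−21=c, o−21=t.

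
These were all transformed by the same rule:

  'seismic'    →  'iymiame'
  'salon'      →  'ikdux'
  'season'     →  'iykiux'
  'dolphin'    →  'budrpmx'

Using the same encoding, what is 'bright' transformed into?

hlmspf

s(18)→i(8) and e(4)→y(24) fit y≡23x+10 (mod 26); the inverse of 23 mod 26 is 17. Treating letters as 0–25, the rule is x ↦ 23x + 10 (mod 26).
For bright: b(1)→23·1+10≡7=h; r(17)→23·17+10≡11=l; i(8)→23·8+10≡12=m; g(6)→23·6+10≡18=s; h(7)→23·7+10≡15=p; t(19)→23·19+10≡5=f (all mod 26).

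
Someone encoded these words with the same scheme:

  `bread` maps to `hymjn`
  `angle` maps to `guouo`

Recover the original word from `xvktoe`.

In bread: b→h is +6, r→y is +7, e→m is +8, a→j is +9 — the shift increases by 1 each position. The shift increases by 1 at each position, starting from +6: 6, 7, 8, ….
Decoding xvktoe: x−6=r, v−7=o, k−8=c, t−9=k, o−10=e, e−11=t.

rocket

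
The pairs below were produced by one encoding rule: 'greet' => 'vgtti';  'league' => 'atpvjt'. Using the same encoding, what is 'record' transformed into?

gtrdgs

It's a constant shift of +15 (ROT15).
For record: r+15=g, e+15=t, c+15=r, o+15=d, r+15=g, d+15=s.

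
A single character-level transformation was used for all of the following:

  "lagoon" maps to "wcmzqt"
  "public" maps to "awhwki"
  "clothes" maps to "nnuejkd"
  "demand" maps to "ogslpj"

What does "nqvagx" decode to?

The shifts repeat in a cycle of length 3: positions 0,1,… shift by +11, +2, +6, then the pattern repeats.
Decoding nqvagx: n−11=c, q−2=o, v−6=p, a−11=p, g−2=e, x−6=r.

copper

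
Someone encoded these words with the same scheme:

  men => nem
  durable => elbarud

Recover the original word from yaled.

The word is simply reversed.
Decoding yaled: then reverse → delay.

delay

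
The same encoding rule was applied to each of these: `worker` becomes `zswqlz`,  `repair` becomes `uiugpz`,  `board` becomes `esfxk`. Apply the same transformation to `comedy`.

Letter i (0-indexed) is shifted by i+3, so successive shifts are 3, 4, 5, ….
For comedy: c+3=f, o+4=s, m+5=r, e+6=k, d+7=k, y+8=g.

fsrkkg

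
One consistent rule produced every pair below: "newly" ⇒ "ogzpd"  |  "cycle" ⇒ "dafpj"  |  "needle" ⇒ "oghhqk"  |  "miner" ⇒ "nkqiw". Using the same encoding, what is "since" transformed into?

tkqgj

In newly: n→o is +1, e→g is +2, w→z is +3, l→p is +4 — the shift increases by 1 each position. Each letter shifts forward by (position + 1), i.e. 1, 2, 3, … — the shift grows by one for each successive letter.
For since: s+1=t, i+2=k, n+3=q, c+4=g, e+5=j.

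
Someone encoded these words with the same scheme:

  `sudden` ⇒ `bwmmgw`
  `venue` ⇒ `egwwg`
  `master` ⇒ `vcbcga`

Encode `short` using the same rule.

bqqac

The shift depends on letter class: consonant s→b is +9, but vowel u→w is +2. Vowels shift forward by 2 and consonants shift forward by 9.
Applying it to short: s(cons)+9=b, h(cons)+9=q, o(vowel)+2=q, r(cons)+9=a, t(cons)+9=c.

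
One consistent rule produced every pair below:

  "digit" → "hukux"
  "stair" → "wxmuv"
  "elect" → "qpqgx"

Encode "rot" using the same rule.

The shift depends on letter class: consonant d→h is +4, but vowel i→u is +12. Vowels shift forward by 12 and consonants shift forward by 4.
On rot: r(cons)+4=v, o(vowel)+12=a, t(cons)+4=x.

vax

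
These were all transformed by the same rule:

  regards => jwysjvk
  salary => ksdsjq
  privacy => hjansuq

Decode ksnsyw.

Compare letters: r→j is +18, e→w is +18, g→y is +18 — a constant shift. It's a constant shift of +18 (ROT18).
Decoding ksnsyw: k−18=s, s−18=a, n−18=v, s−18=a, y−18=g, w−18=e.

savage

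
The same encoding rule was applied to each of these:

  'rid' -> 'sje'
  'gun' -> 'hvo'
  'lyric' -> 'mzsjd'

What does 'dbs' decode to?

car

Each letter is shifted forward by 1 in the alphabet (a Caesar shift of +1).
Undoing it on dbs: d−1=c, b−1=a, s−1=r.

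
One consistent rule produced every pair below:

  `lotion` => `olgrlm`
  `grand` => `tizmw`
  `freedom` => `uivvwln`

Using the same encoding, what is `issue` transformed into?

rhhfv

Each letter is replaced by its mirror in the alphabet: a↔z, b↔y, c↔x, and so on (the Atbash cipher).
On issue: i↔r, s↔h, s↔h, u↔f, e↔v.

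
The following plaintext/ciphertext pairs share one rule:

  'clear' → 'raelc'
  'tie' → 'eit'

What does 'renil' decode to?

The output letters match the input read backwards: clear reversed is raelc. It's just the letters in reverse order.
Reversing it on renil: then reverse → liner.

liner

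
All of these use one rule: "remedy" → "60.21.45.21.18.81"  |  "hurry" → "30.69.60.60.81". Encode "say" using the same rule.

r(#18)→60 and e(#5)→21: differences scale by 3, so n = 3·pos + 6. The formula is n = 3×(alphabet index, a=1) + 6.
For say: s=19→63, a=1→9, y=25→81.

63.9.81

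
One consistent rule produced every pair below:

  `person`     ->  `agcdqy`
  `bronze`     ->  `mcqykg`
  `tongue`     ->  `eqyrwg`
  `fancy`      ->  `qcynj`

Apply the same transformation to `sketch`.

dvgens

Vowels shift forward by 2 and consonants shift forward by 11.
For sketch: s(cons)+11=d, k(cons)+11=v, e(vowel)+2=g, t(cons)+11=e, c(cons)+11=n, h(cons)+11=s.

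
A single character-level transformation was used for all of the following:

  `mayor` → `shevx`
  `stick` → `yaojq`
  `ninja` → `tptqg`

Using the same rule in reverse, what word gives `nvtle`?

Shifts by position in mayor: pos 0: m→s (+6), pos 1: a→h (+7), pos 2: y→e (+6), pos 3: o→v (+7) — repeating every 2. The shifts repeat in a cycle of length 2: positions 0,1,… shift by +6, +7, then the pattern repeats.
Decoding nvtle: n−6=h, v−7=o, t−6=n, l−7=e, e−6=y.

honey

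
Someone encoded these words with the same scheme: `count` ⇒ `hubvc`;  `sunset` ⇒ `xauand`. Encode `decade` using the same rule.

ikjimo

In count: c→h is +5, o→u is +6, u→b is +7, n→v is +8 — the shift increases by 1 each position. The shift increases by 1 at each position, starting from +5: 5, 6, 7, ….
Applying it to decade: d+5=i, e+6=k, c+7=j, a+8=i, d+9=m, e+10=o.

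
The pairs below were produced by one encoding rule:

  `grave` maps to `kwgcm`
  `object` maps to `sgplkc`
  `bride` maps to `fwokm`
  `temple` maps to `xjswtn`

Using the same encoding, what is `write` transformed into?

In grave: g→k is +4, r→w is +5, a→g is +6, v→c is +7 — the shift increases by 1 each position. Letter i (0-indexed) is shifted by i+4, so successive shifts are 4, 5, 6, ….
On write: w+4=a, r+5=w, i+6=o, t+7=a, e+8=m.

awoam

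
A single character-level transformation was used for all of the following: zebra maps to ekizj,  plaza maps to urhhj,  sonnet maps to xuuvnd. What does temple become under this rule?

yktxuo

The shift increases by 1 at each position, starting from +5: 5, 6, 7, ….
Applying it to temple: t+5=y, e+6=k, m+7=t, p+8=x, l+9=u, e+10=o.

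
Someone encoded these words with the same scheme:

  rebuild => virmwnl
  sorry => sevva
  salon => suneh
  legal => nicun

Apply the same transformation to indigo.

Treating letters as 0–25, the rule is x ↦ 23x + 20 (mod 26).
Applying it to indigo: i(8)→23·8+20≡22=w; n(13)→23·13+20≡7=h; d(3)→23·3+20≡11=l; i(8)→23·8+20≡22=w; g(6)→23·6+20≡2=c; o(14)→23·14+20≡4=e (all mod 26).

whlwce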